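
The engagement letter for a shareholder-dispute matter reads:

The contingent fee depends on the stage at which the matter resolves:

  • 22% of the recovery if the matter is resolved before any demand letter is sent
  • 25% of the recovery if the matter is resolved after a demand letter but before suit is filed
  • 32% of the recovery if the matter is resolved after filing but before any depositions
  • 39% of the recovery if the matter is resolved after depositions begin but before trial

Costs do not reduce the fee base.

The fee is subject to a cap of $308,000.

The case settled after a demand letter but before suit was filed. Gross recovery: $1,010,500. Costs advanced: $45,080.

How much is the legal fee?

Fee base is the gross recovery, $1,010,500; costs are reimbursed separately.
The matter settled after a demand letter but before suit was filed, so the 25% rate applies.
$1,010,500 × 25% = $252,625.00
$252,625.00 is under the $308,000 cap.

$252,625.00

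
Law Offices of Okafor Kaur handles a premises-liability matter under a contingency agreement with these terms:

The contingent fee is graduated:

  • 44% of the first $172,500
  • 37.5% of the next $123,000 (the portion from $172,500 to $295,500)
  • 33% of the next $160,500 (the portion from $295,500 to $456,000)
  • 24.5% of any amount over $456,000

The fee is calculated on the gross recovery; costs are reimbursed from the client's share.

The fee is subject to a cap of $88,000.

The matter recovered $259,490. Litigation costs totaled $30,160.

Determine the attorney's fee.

Fee base is the gross recovery, $259,490; costs are reimbursed separately.
First $172,500 at 44% = $75,900.00
Remaining $86,990 at 37.5% = $32,621.25
Fee: $75,900.00 + $32,621.25 = $108,521.25
$108,521.25 exceeds the $88,000 cap, so the fee is capped at $88,000.00.

$88,000.00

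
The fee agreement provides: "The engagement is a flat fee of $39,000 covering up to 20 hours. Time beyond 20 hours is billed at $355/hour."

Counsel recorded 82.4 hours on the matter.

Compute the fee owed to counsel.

Flat fee: $39,000.00
Excess hours: 82.4 − 20 = 62.4
Overrun: 62.4 × $355 = $22,152.00
Total: $39,000.00 + $22,152.00 = $61,152.00

$61,152.00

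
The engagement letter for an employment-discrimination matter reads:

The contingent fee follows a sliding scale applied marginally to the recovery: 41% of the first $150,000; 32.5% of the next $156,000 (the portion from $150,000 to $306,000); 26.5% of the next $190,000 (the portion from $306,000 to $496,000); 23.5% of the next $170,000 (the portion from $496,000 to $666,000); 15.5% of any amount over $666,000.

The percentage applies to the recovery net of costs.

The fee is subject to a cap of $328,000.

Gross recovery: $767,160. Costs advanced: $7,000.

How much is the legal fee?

Fee base (net of costs): $767,160 − $7,000 = $760,160
First $150,000 at 41% = $61,500.00
Next $156,000 at 32.5% = $50,700.00
Next $190,000 at 26.5% = $50,350.00
Next $170,000 at 23.5% = $39,950.00
Remaining $94,160 at 15.5% = $14,594.80
Fee: $61,500.00 + $50,700.00 + $50,350.00 + $39,950.00 + $14,594.80 = $217,094.80
$217,094.80 is under the $328,000 cap.

$217,094.80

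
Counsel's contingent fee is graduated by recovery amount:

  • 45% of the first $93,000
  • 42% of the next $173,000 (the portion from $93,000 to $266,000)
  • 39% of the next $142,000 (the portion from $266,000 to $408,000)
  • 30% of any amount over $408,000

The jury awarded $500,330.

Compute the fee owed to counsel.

First $93,000 at 45% = $41,850.00
Next $173,000 at 42% = $72,660.00
Next $142,000 at 39% = $55,380.00
Remaining $92,330 at 30% = $27,699.00
Fee: $41,850.00 + $72,660.00 + $55,380.00 + $27,699.00 = $197,589.00

$197,589.00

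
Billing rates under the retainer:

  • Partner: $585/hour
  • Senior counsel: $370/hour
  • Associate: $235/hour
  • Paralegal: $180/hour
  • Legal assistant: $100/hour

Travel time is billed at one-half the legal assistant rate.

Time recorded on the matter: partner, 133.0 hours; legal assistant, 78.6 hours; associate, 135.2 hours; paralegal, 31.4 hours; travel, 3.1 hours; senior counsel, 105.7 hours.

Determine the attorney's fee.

Partner: 133.0 × $585 = $77,805.00
Senior counsel: 105.7 × $370 = $39,109.00
Associate: 135.2 × $235 = $31,772.00
Paralegal: 31.4 × $180 = $5,652.00
Legal assistant: 78.6 × $100 = $7,860.00
Subtotal: $77,805.00 + $39,109.00 + $31,772.00 + $5,652.00 + $7,860.00 = $162,198.00
Travel: 3.1 × ($100 ÷ 2) = 3.1 × $50.00 = $155.00
Total: $162,198.00 + $155.00 = $162,353.00

$162,353.00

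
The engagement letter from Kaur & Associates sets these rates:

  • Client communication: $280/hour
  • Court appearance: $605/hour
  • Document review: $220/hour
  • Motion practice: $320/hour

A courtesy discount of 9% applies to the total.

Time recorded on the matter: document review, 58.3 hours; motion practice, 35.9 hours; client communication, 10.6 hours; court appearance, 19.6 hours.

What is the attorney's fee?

Client communication: 10.6 × $280 = $2,968.00
Court appearance: 19.6 × $605 = $11,858.00
Document review: 58.3 × $220 = $12,826.00
Motion practice: 35.9 × $320 = $11,488.00
Subtotal: $39,140.00
Less 9% discount: −$3,522.60
Total: $39,140.00 − $3,522.60 = $35,617.40

$35,617.40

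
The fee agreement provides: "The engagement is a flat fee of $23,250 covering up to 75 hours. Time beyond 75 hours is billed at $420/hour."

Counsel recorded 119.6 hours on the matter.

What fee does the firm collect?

$41,982.00

Flat fee: $23,250.00
Excess hours: 119.6 − 75 = 44.6
Overrun: 44.6 × $420 = $18,732.00
Total: $23,250.00 + $18,732.00 = $41,982.00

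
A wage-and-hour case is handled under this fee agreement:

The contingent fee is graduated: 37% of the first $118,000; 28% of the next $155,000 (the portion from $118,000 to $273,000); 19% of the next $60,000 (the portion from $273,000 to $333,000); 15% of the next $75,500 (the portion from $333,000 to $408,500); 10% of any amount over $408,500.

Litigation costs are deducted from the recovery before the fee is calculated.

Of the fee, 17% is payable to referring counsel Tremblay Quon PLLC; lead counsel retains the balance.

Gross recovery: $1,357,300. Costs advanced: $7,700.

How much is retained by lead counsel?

$169,232.85

Fee base (net of costs): $1,357,300 − $7,700 = $1,349,600
First $118,000 at 37% = $43,660.00
Next $155,000 at 28% = $43,400.00
Next $60,000 at 19% = $11,400.00
Next $75,500 at 15% = $11,325.00
Remaining $941,100 at 10% = $94,110.00
Fee: $43,660.00 + $43,400.00 + $11,400.00 + $11,325.00 + $94,110.00 = $203,895.00
Referral share: 17% of $203,895.00 = $34,662.15; lead counsel retains $203,895.00 − $34,662.15 = $169,232.85.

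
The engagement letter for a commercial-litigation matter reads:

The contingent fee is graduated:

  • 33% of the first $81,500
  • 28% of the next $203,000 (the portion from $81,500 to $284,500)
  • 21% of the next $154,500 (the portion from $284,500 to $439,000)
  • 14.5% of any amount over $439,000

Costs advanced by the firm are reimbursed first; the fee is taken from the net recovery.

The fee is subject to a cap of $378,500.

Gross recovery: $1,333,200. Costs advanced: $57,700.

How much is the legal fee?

$237,472.50

Fee base (net of costs): $1,333,200 − $57,700 = $1,275,500
First $81,500 at 33% = $26,895.00
Next $203,000 at 28% = $56,840.00
Next $154,500 at 21% = $32,445.00
Remaining $836,500 at 14.5% = $121,292.50
Fee: $26,895.00 + $56,840.00 + $32,445.00 + $121,292.50 = $237,472.50
$237,472.50 is under the $378,500 cap.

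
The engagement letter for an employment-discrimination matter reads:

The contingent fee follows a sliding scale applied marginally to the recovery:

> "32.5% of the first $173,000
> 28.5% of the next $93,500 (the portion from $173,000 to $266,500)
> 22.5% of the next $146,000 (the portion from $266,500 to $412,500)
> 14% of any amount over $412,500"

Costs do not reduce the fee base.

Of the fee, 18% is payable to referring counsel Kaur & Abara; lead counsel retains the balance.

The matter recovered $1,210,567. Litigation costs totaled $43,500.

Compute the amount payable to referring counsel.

Fee base is the gross recovery, $1,210,567; costs are reimbursed separately.
First $173,000 at 32.5% = $56,225.00
Next $93,500 at 28.5% = $26,647.50
Next $146,000 at 22.5% = $32,850.00
Remaining $798,067 at 14% = $111,729.38
Fee: $56,225.00 + $26,647.50 + $32,850.00 + $111,729.38 = $227,451.88
Referral share: 18% of $227,451.88 = $40,941.34; lead counsel retains $227,451.88 − $40,941.34 = $186,510.54.

$40,941.34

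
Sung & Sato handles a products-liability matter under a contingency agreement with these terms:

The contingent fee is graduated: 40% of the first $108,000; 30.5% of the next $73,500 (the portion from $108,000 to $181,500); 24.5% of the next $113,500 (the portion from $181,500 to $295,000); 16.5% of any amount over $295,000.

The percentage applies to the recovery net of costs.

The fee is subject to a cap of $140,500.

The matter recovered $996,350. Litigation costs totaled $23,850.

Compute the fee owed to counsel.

Fee base (net of costs): $996,350 − $23,850 = $972,500
First $108,000 at 40% = $43,200.00
Next $73,500 at 30.5% = $22,417.50
Next $113,500 at 24.5% = $27,807.50
Remaining $677,500 at 16.5% = $111,787.50
Fee: $43,200.00 + $22,417.50 + $27,807.50 + $111,787.50 = $205,212.50
$205,212.50 exceeds the $140,500 cap, so the fee is capped at $140,500.00.

$140,500.00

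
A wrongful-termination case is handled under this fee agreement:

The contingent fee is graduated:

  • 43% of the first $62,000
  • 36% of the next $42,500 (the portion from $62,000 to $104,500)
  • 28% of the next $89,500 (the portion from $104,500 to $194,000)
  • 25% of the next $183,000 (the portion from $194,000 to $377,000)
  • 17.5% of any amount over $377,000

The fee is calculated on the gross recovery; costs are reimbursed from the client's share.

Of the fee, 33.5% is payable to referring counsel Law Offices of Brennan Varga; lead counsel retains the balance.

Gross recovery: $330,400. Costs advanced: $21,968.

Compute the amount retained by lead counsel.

Fee base is the gross recovery, $330,400; costs are reimbursed separately.
First $62,000 at 43% = $26,660.00
Next $42,500 at 36% = $15,300.00
Next $89,500 at 28% = $25,060.00
Remaining $136,400 at 25% = $34,100.00
Fee: $26,660.00 + $15,300.00 + $25,060.00 + $34,100.00 = $101,120.00
Referral share: 33.5% of $101,120.00 = $33,875.20; lead counsel retains $101,120.00 − $33,875.20 = $67,244.80.

$67,244.80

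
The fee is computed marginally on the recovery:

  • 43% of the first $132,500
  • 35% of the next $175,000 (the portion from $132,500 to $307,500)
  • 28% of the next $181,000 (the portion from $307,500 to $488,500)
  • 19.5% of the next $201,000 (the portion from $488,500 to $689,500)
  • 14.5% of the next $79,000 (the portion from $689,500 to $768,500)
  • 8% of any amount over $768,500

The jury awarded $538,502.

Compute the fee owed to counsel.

First $132,500 at 43% = $56,975.00
Next $175,000 at 35% = $61,250.00
Next $181,000 at 28% = $50,680.00
Remaining $50,002 at 19.5% = $9,750.39
Fee: $56,975.00 + $61,250.00 + $50,680.00 + $9,750.39 = $178,655.39

$178,655.39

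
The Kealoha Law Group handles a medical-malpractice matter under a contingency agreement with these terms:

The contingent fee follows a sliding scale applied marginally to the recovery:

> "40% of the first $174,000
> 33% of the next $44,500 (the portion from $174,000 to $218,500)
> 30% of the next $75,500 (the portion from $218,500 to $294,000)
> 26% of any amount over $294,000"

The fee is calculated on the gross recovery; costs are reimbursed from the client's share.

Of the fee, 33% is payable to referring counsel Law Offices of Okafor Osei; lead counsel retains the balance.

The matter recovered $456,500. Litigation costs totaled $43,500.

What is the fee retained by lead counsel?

$99,953.95

Fee base is the gross recovery, $456,500; costs are reimbursed separately.
First $174,000 at 40% = $69,600.00
Next $44,500 at 33% = $14,685.00
Next $75,500 at 30% = $22,650.00
Remaining $162,500 at 26% = $42,250.00
Fee: $69,600.00 + $14,685.00 + $22,650.00 + $42,250.00 = $149,185.00
Referral share: 33% of $149,185.00 = $49,231.05; lead counsel retains $149,185.00 − $49,231.05 = $99,953.95.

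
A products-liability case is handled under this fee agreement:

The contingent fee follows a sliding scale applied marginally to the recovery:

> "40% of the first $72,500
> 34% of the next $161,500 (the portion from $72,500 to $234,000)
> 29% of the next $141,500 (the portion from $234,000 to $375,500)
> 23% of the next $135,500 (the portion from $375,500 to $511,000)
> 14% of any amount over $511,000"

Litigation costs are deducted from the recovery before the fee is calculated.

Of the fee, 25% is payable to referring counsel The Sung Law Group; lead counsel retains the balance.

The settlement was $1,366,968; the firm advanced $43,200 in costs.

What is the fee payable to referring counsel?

$67,474.38

Fee base (net of costs): $1,366,968 − $43,200 = $1,323,768
First $72,500 at 40% = $29,000.00
Next $161,500 at 34% = $54,910.00
Next $141,500 at 29% = $41,035.00
Next $135,500 at 23% = $31,165.00
Remaining $812,768 at 14% = $113,787.52
Fee: $29,000.00 + $54,910.00 + $41,035.00 + $31,165.00 + $113,787.52 = $269,897.52
Referral share: 25% of $269,897.52 = $67,474.38; lead counsel retains $269,897.52 − $67,474.38 = $202,423.14.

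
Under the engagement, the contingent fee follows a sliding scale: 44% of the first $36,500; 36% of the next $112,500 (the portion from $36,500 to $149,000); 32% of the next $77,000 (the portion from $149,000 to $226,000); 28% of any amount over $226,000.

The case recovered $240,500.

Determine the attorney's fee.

First $36,500 at 44% = $16,060.00
Next $112,500 at 36% = $40,500.00
Next $77,000 at 32% = $24,640.00
Remaining $14,500 at 28% = $4,060.00
Fee: $16,060.00 + $40,500.00 + $24,640.00 + $4,060.00 = $85,260.00

$85,260.00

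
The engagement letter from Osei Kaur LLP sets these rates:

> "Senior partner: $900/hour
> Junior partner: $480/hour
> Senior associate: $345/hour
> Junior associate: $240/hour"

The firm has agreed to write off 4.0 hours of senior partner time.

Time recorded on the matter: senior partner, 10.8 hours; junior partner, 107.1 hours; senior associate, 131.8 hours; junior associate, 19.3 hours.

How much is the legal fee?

$107,631.00

Senior partner: 10.8 × $900 = $9,720.00
Junior partner: 107.1 × $480 = $51,408.00
Senior associate: 131.8 × $345 = $45,471.00
Junior associate: 19.3 × $240 = $4,632.00
Subtotal: $111,231.00
Write-off: 4.0 × $900 = $3,600.00
Total: $111,231.00 − $3,600.00 = $107,631.00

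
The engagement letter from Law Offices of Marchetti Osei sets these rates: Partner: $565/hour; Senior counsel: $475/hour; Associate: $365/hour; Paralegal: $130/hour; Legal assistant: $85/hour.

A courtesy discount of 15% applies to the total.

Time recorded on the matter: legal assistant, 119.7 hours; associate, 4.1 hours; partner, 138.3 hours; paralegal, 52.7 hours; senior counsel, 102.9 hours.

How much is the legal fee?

$123,708.15

Partner: 138.3 × $565 = $78,139.50
Senior counsel: 102.9 × $475 = $48,877.50
Associate: 4.1 × $365 = $1,496.50
Paralegal: 52.7 × $130 = $6,851.00
Legal assistant: 119.7 × $85 = $10,174.50
Subtotal: $145,539.00
Less 15% discount: −$21,830.85
Total: $145,539.00 − $21,830.85 = $123,708.15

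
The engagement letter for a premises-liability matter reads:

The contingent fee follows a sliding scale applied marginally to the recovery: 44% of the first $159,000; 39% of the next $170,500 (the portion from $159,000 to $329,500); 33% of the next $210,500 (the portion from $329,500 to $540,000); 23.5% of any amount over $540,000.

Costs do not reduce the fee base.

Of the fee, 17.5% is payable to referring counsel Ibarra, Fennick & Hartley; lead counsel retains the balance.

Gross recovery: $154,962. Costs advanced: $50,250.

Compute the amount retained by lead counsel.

Fee base is the gross recovery, $154,962; costs are reimbursed separately.
First $154,962 at 44% = $68,183.28
Referral share: 17.5% of $68,183.28 = $11,932.07; lead counsel retains $68,183.28 − $11,932.07 = $56,251.21.

$56,251.21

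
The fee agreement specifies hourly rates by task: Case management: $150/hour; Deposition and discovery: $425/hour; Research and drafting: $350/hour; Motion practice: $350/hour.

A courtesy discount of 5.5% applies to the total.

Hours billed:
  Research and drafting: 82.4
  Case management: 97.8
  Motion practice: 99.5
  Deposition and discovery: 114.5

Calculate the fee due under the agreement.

Case management: 97.8 × $150 = $14,670.00
Deposition and discovery: 114.5 × $425 = $48,662.50
Research and drafting: 82.4 × $350 = $28,840.00
Motion practice: 99.5 × $350 = $34,825.00
Subtotal: $126,997.50
Less 5.5% discount: −$6,984.86
Total: $126,997.50 − $6,984.86 = $120,012.64

$120,012.64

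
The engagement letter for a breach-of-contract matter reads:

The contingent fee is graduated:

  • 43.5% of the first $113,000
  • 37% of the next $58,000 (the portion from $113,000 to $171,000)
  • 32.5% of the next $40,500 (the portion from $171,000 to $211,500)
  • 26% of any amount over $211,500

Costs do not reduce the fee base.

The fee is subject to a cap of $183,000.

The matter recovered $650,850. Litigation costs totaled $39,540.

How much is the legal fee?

$183,000.00

Fee base is the gross recovery, $650,850; costs are reimbursed separately.
First $113,000 at 43.5% = $49,155.00
Next $58,000 at 37% = $21,460.00
Next $40,500 at 32.5% = $13,162.50
Remaining $439,350 at 26% = $114,231.00
Fee: $49,155.00 + $21,460.00 + $13,162.50 + $114,231.00 = $198,008.50
$198,008.50 exceeds the $183,000 cap, so the fee is capped at $183,000.00.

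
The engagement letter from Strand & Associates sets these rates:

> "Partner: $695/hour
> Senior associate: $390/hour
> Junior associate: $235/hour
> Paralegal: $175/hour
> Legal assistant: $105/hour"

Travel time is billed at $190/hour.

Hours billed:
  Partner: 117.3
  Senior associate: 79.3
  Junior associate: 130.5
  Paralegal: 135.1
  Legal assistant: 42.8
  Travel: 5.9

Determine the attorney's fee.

Partner: 117.3 × $695 = $81,523.50
Senior associate: 79.3 × $390 = $30,927.00
Junior associate: 130.5 × $235 = $30,667.50
Paralegal: 135.1 × $175 = $23,642.50
Legal assistant: 42.8 × $105 = $4,494.00
Subtotal: $81,523.50 + $30,927.00 + $30,667.50 + $23,642.50 + $4,494.00 = $171,254.50
Travel: 5.9 × $190 = $1,121.00
Total: $171,254.50 + $1,121.00 = $172,375.50

$172,375.50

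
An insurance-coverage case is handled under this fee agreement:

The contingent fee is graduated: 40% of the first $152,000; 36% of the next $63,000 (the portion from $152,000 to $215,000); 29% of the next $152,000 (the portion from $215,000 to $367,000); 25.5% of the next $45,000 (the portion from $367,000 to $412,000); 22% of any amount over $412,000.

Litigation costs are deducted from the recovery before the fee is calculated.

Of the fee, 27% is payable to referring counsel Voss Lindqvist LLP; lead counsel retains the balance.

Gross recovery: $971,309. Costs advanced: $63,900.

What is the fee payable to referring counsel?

$66,966.74

Fee base (net of costs): $971,309 − $63,900 = $907,409
First $152,000 at 40% = $60,800.00
Next $63,000 at 36% = $22,680.00
Next $152,000 at 29% = $44,080.00
Next $45,000 at 25.5% = $11,475.00
Remaining $495,409 at 22% = $108,989.98
Fee: $60,800.00 + $22,680.00 + $44,080.00 + $11,475.00 + $108,989.98 = $248,024.98
Referral share: 27% of $248,024.98 = $66,966.74; lead counsel retains $248,024.98 − $66,966.74 = $181,058.24.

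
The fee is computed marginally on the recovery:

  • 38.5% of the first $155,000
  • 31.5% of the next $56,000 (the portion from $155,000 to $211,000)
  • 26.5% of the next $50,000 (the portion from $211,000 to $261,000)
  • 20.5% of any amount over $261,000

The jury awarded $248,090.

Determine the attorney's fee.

$87,143.85

First $155,000 at 38.5% = $59,675.00
Next $56,000 at 31.5% = $17,640.00
Remaining $37,090 at 26.5% = $9,828.85
Fee: $59,675.00 + $17,640.00 + $9,828.85 = $87,143.85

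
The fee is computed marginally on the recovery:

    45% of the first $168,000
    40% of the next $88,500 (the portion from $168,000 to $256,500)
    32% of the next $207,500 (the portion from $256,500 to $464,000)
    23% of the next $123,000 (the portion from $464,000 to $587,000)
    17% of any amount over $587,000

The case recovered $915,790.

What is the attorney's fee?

First $168,000 at 45% = $75,600.00
Next $88,500 at 40% = $35,400.00
Next $207,500 at 32% = $66,400.00
Next $123,000 at 23% = $28,290.00
Remaining $328,790 at 17% = $55,894.30
Fee: $75,600.00 + $35,400.00 + $66,400.00 + $28,290.00 + $55,894.30 = $261,584.30

$261,584.30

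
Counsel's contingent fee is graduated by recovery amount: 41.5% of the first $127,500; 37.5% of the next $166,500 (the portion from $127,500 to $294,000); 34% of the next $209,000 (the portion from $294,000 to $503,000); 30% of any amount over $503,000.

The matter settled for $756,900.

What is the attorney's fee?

First $127,500 at 41.5% = $52,912.50
Next $166,500 at 37.5% = $62,437.50
Next $209,000 at 34% = $71,060.00
Remaining $253,900 at 30% = $76,170.00
Fee: $52,912.50 + $62,437.50 + $71,060.00 + $76,170.00 = $262,580.00

$262,580.00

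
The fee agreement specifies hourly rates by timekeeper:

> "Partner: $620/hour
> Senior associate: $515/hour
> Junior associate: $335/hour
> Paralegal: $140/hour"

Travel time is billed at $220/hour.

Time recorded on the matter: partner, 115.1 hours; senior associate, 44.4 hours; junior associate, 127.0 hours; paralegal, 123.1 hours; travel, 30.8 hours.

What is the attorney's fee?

$160,783.00

Partner: 115.1 × $620 = $71,362.00
Senior associate: 44.4 × $515 = $22,866.00
Junior associate: 127.0 × $335 = $42,545.00
Paralegal: 123.1 × $140 = $17,234.00
Subtotal: $71,362.00 + $22,866.00 + $42,545.00 + $17,234.00 = $154,007.00
Travel: 30.8 × $220 = $6,776.00
Total: $154,007.00 + $6,776.00 = $160,783.00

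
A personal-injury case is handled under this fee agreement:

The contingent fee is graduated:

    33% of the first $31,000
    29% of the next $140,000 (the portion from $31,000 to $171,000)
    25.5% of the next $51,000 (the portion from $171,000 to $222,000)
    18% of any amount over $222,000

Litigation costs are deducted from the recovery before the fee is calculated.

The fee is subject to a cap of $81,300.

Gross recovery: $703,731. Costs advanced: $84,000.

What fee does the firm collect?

$81,300.00

Fee base (net of costs): $703,731 − $84,000 = $619,731
First $31,000 at 33% = $10,230.00
Next $140,000 at 29% = $40,600.00
Next $51,000 at 25.5% = $13,005.00
Remaining $397,731 at 18% = $71,591.58
Fee: $10,230.00 + $40,600.00 + $13,005.00 + $71,591.58 = $135,426.58
$135,426.58 exceeds the $81,300 cap, so the fee is capped at $81,300.00.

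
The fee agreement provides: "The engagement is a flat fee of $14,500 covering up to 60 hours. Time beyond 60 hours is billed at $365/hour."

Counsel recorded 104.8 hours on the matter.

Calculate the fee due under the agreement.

Flat fee: $14,500.00
Excess hours: 104.8 − 60 = 44.8
Overrun: 44.8 × $365 = $16,352.00
Total: $14,500.00 + $16,352.00 = $30,852.00

$30,852.00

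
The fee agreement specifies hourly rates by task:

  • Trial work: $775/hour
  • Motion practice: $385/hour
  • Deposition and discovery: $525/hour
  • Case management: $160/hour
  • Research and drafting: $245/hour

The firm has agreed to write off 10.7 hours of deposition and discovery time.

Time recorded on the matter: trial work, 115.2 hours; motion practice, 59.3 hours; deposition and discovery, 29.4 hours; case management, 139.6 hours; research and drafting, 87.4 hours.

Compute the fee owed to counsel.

Trial work: 115.2 × $775 = $89,280.00
Motion practice: 59.3 × $385 = $22,830.50
Deposition and discovery: 29.4 × $525 = $15,435.00
Case management: 139.6 × $160 = $22,336.00
Research and drafting: 87.4 × $245 = $21,413.00
Subtotal: $171,294.50
Write-off: 10.7 × $525 = $5,617.50
Total: $171,294.50 − $5,617.50 = $165,677.00

$165,677.00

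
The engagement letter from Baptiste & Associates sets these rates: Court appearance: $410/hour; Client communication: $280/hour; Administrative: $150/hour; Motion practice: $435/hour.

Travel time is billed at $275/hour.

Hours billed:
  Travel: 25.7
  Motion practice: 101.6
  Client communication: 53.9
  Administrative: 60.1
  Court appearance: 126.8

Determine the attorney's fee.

$127,358.50

Court appearance: 126.8 × $410 = $51,988.00
Client communication: 53.9 × $280 = $15,092.00
Administrative: 60.1 × $150 = $9,015.00
Motion practice: 101.6 × $435 = $44,196.00
Subtotal: $51,988.00 + $15,092.00 + $9,015.00 + $44,196.00 = $120,291.00
Travel: 25.7 × $275 = $7,067.50
Total: $120,291.00 + $7,067.50 = $127,358.50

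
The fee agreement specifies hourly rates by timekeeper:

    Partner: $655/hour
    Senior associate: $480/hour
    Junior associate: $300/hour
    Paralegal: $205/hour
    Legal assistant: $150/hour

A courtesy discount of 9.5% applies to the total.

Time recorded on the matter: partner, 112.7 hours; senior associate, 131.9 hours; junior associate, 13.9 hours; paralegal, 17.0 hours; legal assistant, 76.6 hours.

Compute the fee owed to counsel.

$141,429.33

Partner: 112.7 × $655 = $73,818.50
Senior associate: 131.9 × $480 = $63,312.00
Junior associate: 13.9 × $300 = $4,170.00
Paralegal: 17.0 × $205 = $3,485.00
Legal assistant: 76.6 × $150 = $11,490.00
Subtotal: $156,275.50
Less 9.5% discount: −$14,846.17
Total: $156,275.50 − $14,846.17 = $141,429.33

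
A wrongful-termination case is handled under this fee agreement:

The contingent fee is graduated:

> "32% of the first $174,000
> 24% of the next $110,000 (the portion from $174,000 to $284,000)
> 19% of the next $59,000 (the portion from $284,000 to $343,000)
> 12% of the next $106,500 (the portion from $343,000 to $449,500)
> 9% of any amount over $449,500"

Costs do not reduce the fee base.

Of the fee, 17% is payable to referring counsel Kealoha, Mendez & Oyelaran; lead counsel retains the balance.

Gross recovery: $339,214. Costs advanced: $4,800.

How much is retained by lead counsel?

Fee base is the gross recovery, $339,214; costs are reimbursed separately.
First $174,000 at 32% = $55,680.00
Next $110,000 at 24% = $26,400.00
Remaining $55,214 at 19% = $10,490.66
Fee: $55,680.00 + $26,400.00 + $10,490.66 = $92,570.66
Referral share: 17% of $92,570.66 = $15,737.01; lead counsel retains $92,570.66 − $15,737.01 = $76,833.65.

$76,833.65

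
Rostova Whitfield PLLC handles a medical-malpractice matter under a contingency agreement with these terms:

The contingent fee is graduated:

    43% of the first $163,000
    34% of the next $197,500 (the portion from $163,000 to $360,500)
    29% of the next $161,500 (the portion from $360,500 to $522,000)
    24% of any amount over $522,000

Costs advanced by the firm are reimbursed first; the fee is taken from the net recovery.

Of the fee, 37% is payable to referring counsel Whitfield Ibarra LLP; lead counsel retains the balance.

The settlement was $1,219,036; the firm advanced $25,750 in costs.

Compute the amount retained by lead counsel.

$217,465.69

Fee base (net of costs): $1,219,036 − $25,750 = $1,193,286
First $163,000 at 43% = $70,090.00
Next $197,500 at 34% = $67,150.00
Next $161,500 at 29% = $46,835.00
Remaining $671,286 at 24% = $161,108.64
Fee: $70,090.00 + $67,150.00 + $46,835.00 + $161,108.64 = $345,183.64
Referral share: 37% of $345,183.64 = $127,717.95; lead counsel retains $345,183.64 − $127,717.95 = $217,465.69.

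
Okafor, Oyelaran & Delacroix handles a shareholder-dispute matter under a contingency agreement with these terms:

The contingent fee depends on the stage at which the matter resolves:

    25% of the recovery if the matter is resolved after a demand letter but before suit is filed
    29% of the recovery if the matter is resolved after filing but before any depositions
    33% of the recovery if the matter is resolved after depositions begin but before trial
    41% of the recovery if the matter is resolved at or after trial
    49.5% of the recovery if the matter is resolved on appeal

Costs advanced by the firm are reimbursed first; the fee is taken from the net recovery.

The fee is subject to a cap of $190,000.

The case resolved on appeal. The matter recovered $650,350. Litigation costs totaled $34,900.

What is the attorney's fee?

Fee base (net of costs): $650,350 − $34,900 = $615,450
The matter resolved on appeal, so the 49.5% rate applies.
$615,450 × 49.5% = $304,647.75
$304,647.75 exceeds the $190,000 cap, so the fee is capped at $190,000.00.

$190,000.00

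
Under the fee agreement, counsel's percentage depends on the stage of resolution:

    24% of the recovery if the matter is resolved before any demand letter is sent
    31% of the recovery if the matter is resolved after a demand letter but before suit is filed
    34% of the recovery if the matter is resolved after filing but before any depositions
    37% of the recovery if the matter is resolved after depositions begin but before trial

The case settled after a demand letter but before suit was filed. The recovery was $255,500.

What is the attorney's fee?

$79,205.00

The matter settled after a demand letter but before suit was filed, so the 31% rate applies.
$255,500 × 31% = $79,205.00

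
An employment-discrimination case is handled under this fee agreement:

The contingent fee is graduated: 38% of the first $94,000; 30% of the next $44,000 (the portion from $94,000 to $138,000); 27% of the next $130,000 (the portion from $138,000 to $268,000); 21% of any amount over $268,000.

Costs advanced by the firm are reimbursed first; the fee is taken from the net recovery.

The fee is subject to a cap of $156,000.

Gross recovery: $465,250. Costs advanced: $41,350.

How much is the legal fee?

$116,759.00

Fee base (net of costs): $465,250 − $41,350 = $423,900
First $94,000 at 38% = $35,720.00
Next $44,000 at 30% = $13,200.00
Next $130,000 at 27% = $35,100.00
Remaining $155,900 at 21% = $32,739.00
Fee: $35,720.00 + $13,200.00 + $35,100.00 + $32,739.00 = $116,759.00
$116,759.00 is under the $156,000 cap.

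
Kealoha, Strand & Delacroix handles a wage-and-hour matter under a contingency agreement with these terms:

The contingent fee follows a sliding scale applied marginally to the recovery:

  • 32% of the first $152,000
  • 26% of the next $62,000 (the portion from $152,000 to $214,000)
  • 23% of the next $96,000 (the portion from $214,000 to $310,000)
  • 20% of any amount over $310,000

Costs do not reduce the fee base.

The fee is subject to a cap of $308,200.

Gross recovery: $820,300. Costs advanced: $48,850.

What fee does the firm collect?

Fee base is the gross recovery, $820,300; costs are reimbursed separately.
First $152,000 at 32% = $48,640.00
Next $62,000 at 26% = $16,120.00
Next $96,000 at 23% = $22,080.00
Remaining $510,300 at 20% = $102,060.00
Fee: $48,640.00 + $16,120.00 + $22,080.00 + $102,060.00 = $188,900.00
$188,900.00 is under the $308,200 cap.

$188,900.00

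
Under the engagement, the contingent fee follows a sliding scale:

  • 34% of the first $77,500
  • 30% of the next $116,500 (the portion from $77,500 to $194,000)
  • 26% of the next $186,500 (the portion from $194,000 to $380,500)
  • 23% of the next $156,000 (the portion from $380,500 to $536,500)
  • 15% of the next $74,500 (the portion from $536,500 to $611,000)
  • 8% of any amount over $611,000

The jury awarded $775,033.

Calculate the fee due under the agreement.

First $77,500 at 34% = $26,350.00
Next $116,500 at 30% = $34,950.00
Next $186,500 at 26% = $48,490.00
Next $156,000 at 23% = $35,880.00
Next $74,500 at 15% = $11,175.00
Remaining $164,033 at 8% = $13,122.64
Fee: $26,350.00 + $34,950.00 + $48,490.00 + $35,880.00 + $11,175.00 + $13,122.64 = $169,967.64

$169,967.64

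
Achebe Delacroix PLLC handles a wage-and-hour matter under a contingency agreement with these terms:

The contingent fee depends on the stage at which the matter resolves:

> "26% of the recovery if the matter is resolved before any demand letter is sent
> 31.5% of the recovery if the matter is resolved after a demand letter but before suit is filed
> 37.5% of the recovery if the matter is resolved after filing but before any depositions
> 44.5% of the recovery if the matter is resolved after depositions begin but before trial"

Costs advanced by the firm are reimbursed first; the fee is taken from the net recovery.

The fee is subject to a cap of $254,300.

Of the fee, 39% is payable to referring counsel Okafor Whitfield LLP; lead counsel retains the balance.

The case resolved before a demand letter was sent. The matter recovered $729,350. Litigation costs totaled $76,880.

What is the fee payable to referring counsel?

Fee base (net of costs): $729,350 − $76,880 = $652,470
The matter resolved before a demand letter was sent, so the 26% rate applies.
$652,470 × 26% = $169,642.20
$169,642.20 is under the $254,300 cap.
Referral share: 39% of $169,642.20 = $66,160.46; lead counsel retains $169,642.20 − $66,160.46 = $103,481.74.

$66,160.46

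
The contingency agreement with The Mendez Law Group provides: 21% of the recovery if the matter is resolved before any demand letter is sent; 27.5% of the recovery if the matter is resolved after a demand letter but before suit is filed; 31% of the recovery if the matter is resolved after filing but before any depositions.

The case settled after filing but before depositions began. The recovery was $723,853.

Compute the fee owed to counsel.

The matter settled after filing but before depositions began, so the 31% rate applies.
$723,853 × 31% = $224,394.43

$224,394.43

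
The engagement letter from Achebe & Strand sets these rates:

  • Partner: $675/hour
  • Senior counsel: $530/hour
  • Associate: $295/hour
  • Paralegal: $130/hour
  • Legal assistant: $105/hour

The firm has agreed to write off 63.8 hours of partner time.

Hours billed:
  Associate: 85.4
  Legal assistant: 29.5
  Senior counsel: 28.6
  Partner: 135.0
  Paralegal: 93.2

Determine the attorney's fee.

Partner: 135.0 × $675 = $91,125.00
Senior counsel: 28.6 × $530 = $15,158.00
Associate: 85.4 × $295 = $25,193.00
Paralegal: 93.2 × $130 = $12,116.00
Legal assistant: 29.5 × $105 = $3,097.50
Subtotal: $146,689.50
Write-off: 63.8 × $675 = $43,065.00
Total: $146,689.50 − $43,065.00 = $103,624.50

$103,624.50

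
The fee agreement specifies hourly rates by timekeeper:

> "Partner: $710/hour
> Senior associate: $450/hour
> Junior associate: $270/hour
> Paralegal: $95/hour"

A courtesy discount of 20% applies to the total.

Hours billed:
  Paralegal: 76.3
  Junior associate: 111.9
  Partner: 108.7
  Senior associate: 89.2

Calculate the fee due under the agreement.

Partner: 108.7 × $710 = $77,177.00
Senior associate: 89.2 × $450 = $40,140.00
Junior associate: 111.9 × $270 = $30,213.00
Paralegal: 76.3 × $95 = $7,248.50
Subtotal: $154,778.50
Less 20% discount: −$30,955.70
Total: $154,778.50 − $30,955.70 = $123,822.80

$123,822.80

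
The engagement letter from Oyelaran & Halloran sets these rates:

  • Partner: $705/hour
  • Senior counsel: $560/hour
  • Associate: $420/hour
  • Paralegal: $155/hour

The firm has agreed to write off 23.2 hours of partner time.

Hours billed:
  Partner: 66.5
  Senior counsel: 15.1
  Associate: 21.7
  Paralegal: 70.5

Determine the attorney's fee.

$59,024.00

Partner: 66.5 × $705 = $46,882.50
Senior counsel: 15.1 × $560 = $8,456.00
Associate: 21.7 × $420 = $9,114.00
Paralegal: 70.5 × $155 = $10,927.50
Subtotal: $75,380.00
Write-off: 23.2 × $705 = $16,356.00
Total: $75,380.00 − $16,356.00 = $59,024.00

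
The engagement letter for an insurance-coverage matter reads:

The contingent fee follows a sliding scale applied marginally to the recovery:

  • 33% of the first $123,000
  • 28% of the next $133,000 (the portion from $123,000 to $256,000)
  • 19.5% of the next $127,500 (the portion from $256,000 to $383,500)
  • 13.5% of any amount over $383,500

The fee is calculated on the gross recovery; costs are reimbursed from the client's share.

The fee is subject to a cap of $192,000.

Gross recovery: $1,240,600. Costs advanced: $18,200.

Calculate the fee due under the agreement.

Fee base is the gross recovery, $1,240,600; costs are reimbursed separately.
First $123,000 at 33% = $40,590.00
Next $133,000 at 28% = $37,240.00
Next $127,500 at 19.5% = $24,862.50
Remaining $857,100 at 13.5% = $115,708.50
Fee: $40,590.00 + $37,240.00 + $24,862.50 + $115,708.50 = $218,401.00
$218,401.00 exceeds the $192,000 cap, so the fee is capped at $192,000.00.

$192,000.00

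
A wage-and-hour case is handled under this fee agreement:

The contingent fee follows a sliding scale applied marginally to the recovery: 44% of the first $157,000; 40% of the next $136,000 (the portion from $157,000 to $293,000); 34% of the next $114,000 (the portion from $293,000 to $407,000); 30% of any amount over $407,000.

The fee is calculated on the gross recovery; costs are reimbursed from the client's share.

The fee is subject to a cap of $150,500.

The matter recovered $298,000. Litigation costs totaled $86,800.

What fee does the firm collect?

Fee base is the gross recovery, $298,000; costs are reimbursed separately.
First $157,000 at 44% = $69,080.00
Next $136,000 at 40% = $54,400.00
Remaining $5,000 at 34% = $1,700.00
Fee: $69,080.00 + $54,400.00 + $1,700.00 = $125,180.00
$125,180.00 is under the $150,500 cap.

$125,180.00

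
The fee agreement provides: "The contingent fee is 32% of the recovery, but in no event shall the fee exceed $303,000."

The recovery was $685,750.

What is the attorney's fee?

32% of $685,750 = $219,440.00
That is under the $303,000 cap.

$219,440.00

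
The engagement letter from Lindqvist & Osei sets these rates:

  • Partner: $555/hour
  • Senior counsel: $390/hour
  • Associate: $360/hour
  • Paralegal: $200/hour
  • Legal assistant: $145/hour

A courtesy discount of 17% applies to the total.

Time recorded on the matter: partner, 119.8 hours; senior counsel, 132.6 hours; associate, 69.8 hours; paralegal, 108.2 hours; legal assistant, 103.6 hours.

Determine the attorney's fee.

$149,394.19

Partner: 119.8 × $555 = $66,489.00
Senior counsel: 132.6 × $390 = $51,714.00
Associate: 69.8 × $360 = $25,128.00
Paralegal: 108.2 × $200 = $21,640.00
Legal assistant: 103.6 × $145 = $15,022.00
Subtotal: $179,993.00
Less 17% discount: −$30,598.81
Total: $179,993.00 − $30,598.81 = $149,394.19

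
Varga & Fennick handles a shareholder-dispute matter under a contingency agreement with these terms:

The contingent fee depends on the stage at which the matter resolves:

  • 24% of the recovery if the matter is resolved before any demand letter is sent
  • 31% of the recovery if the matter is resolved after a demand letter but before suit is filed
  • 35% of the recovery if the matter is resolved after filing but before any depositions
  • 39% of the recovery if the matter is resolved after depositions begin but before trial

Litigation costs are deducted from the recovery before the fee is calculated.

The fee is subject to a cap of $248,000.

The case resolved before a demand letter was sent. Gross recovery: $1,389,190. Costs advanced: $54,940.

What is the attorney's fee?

$248,000.00

Fee base (net of costs): $1,389,190 − $54,940 = $1,334,250
The matter resolved before a demand letter was sent, so the 24% rate applies.
$1,334,250 × 24% = $320,220.00
$320,220.00 exceeds the $248,000 cap, so the fee is capped at $248,000.00.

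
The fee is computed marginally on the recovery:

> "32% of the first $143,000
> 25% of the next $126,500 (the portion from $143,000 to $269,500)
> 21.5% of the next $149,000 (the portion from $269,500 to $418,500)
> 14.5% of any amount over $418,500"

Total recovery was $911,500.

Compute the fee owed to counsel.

First $143,000 at 32% = $45,760.00
Next $126,500 at 25% = $31,625.00
Next $149,000 at 21.5% = $32,035.00
Remaining $493,000 at 14.5% = $71,485.00
Fee: $45,760.00 + $31,625.00 + $32,035.00 + $71,485.00 = $180,905.00

$180,905.00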